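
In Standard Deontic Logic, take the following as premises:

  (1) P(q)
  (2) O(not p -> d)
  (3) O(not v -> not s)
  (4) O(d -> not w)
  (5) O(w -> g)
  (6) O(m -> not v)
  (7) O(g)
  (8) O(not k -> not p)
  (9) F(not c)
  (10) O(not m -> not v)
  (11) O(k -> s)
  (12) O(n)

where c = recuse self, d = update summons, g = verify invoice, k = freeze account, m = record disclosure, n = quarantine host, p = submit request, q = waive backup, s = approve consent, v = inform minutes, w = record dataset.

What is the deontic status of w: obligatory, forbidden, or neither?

Forbidden

By case analysis on not m: premise 10 gives O(not m -> not v) and premise 6 gives O(m -> not v), so O(not v) either way.
From O(not v) and premise 3, O(not v -> not s), we obtain O(not s).
Premise 11, O(k -> s), contraposes to O(not s -> not k); with O(not s) we get O(not k).
From O(not k) and premise 8, O(not k -> not p), we obtain O(not p).
From O(not p) and premise 2, O(not p -> d), we obtain O(d).
With premise 4, O(d -> not w), the K-axiom yields O(not w).
Premises 1, 5, 7, 9, 12 do not contribute to this derivation.
Thus O(not w), which is F(w): w is forbidden.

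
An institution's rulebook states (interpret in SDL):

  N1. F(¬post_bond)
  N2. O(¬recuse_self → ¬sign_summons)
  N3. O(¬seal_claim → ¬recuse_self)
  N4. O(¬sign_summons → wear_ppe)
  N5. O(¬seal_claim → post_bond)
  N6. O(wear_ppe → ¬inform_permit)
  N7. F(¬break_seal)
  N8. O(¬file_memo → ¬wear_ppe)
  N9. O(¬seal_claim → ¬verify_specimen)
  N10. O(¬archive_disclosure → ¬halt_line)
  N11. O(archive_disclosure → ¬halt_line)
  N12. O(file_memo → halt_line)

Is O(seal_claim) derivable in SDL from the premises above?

Yes

Premises 11 and 10 cover both cases: O(archive_disclosure → ¬halt_line) and O(¬archive_disclosure → ¬halt_line). Since archive_disclosure ∨ ¬archive_disclosure is a tautology, O(¬halt_line) follows.
Premise 12 is O(file_memo → halt_line); contrapositively O(¬halt_line → ¬file_memo). Since O(¬halt_line) holds, K gives O(¬file_memo).
Applying K to premise 8 (O(¬file_memo → ¬wear_ppe)) and O(¬file_memo) yields O(¬wear_ppe).
The contrapositive of premise 4 (O(¬sign_summons → wear_ppe)) is O(¬wear_ppe → sign_summons), and O(¬wear_ppe) is already established, so O(sign_summons).
The contrapositive of premise 2 (O(¬recuse_self → ¬sign_summons)) is O(sign_summons → recuse_self), and O(sign_summons) is already established, so O(recuse_self).
Premise 3, O(¬seal_claim → ¬recuse_self), contraposes to O(recuse_self → seal_claim); with O(recuse_self) we get O(seal_claim).
Premises 1, 5, 6, 7, 9 do not contribute to this derivation.
So O(seal_claim) follows.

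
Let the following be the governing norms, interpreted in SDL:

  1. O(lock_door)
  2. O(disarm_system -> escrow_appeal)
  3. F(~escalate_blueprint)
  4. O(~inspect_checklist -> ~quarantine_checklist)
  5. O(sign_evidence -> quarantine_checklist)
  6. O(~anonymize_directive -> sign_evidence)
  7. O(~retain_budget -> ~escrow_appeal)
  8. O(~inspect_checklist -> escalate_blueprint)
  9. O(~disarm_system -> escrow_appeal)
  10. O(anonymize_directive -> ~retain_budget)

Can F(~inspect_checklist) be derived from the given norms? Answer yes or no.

Premises 9 and 2 are O(~disarm_system -> escrow_appeal) and O(disarm_system -> escrow_appeal); every ideal world satisfies ~disarm_system or disarm_system, so in either case escrow_appeal holds — hence O(escrow_appeal).
Premise 7 is O(~retain_budget -> ~escrow_appeal); contrapositively O(escrow_appeal -> retain_budget). Since O(escrow_appeal) holds, K gives O(retain_budget).
The contrapositive of premise 10 (O(anonymize_directive -> ~retain_budget)) is O(retain_budget -> ~anonymize_directive), and O(retain_budget) is already established, so O(~anonymize_directive).
Applying K to premise 6 (O(~anonymize_directive -> sign_evidence)) and O(~anonymize_directive) yields O(sign_evidence).
Premise 5 is O(sign_evidence -> quarantine_checklist); since O(sign_evidence), deontic closure gives O(quarantine_checklist).
Premise 4, O(~inspect_checklist -> ~quarantine_checklist), contraposes to O(quarantine_checklist -> inspect_checklist); with O(quarantine_checklist) we get O(inspect_checklist).
Premises 1, 3, 8 do not contribute to this derivation.
So O(inspect_checklist) holds, i.e. F(~inspect_checklist). The claim follows.

Yes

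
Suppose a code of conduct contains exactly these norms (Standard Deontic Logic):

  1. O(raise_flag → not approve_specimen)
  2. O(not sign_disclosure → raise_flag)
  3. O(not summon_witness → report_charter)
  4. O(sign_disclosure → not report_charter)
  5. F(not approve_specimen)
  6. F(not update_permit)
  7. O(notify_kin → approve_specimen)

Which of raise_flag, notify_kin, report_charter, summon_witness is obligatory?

F(not approve_specimen) at premise 5 means O(approve_specimen).
Premise 1, O(raise_flag → not approve_specimen), contraposes to O(approve_specimen → not raise_flag); with O(approve_specimen) we get O(not raise_flag).
Premise 2, O(not sign_disclosure → raise_flag), contraposes to O(not raise_flag → sign_disclosure); with O(not raise_flag) we get O(sign_disclosure).
Premise 4 is O(sign_disclosure → not report_charter); since O(sign_disclosure), deontic closure gives O(not report_charter).
Premise 3, O(not summon_witness → report_charter), contraposes to O(not report_charter → summon_witness); with O(not report_charter) we get O(summon_witness).
So O(summon_witness) holds — summon_witness is obligatory. None of the other listed options is made obligatory by any chain of premises.

summon_witness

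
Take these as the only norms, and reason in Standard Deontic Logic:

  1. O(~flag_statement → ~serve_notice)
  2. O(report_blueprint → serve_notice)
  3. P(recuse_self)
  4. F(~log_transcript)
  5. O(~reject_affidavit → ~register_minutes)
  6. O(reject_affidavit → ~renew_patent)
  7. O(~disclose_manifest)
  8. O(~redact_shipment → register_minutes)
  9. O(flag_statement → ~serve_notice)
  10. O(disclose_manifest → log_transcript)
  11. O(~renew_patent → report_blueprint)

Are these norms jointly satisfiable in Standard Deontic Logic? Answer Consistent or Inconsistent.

Premise 10 is O(disclose_manifest → log_transcript); even if O(log_transcript) held, inferring O(disclose_manifest) would be affirming the consequent — invalid.
So O(disclose_manifest) is not derivable, and the apparent clash with O(~disclose_manifest) does not arise.
A world satisfying every obligation exists (e.g. disclose_manifest=false, flag_statement=false, log_transcript=true, recuse_self=false, redact_shipment=true, register_minutes=false, reject_affidavit=false, renew_patent=true, report_blueprint=false, serve_notice=false); no atom is both obligatory and forbidden, so the set is consistent.

Consistent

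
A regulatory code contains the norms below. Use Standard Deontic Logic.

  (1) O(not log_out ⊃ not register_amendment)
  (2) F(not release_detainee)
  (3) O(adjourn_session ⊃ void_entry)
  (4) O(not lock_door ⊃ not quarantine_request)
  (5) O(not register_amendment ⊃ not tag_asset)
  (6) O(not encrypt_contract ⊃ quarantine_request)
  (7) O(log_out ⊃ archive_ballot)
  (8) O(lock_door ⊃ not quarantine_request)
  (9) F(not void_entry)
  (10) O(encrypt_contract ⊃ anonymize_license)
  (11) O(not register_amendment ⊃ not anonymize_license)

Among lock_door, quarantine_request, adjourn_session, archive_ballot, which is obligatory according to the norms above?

archive_ballot

Premises 8 and 4 are O(lock_door ⊃ not quarantine_request) and O(not lock_door ⊃ not quarantine_request); every ideal world satisfies lock_door or not lock_door, so in either case not quarantine_request holds — hence O(not quarantine_request).
Premise 6, O(not encrypt_contract ⊃ quarantine_request), contraposes to O(not quarantine_request ⊃ encrypt_contract); with O(not quarantine_request) we get O(encrypt_contract).
Premise 10 is O(encrypt_contract ⊃ anonymize_license); since O(encrypt_contract), deontic closure gives O(anonymize_license).
The contrapositive of premise 11 (O(not register_amendment ⊃ not anonymize_license)) is O(anonymize_license ⊃ register_amendment), and O(anonymize_license) is already established, so O(register_amendment).
Premise 1, O(not log_out ⊃ not register_amendment), contraposes to O(register_amendment ⊃ log_out); with O(register_amendment) we get O(log_out).
Applying K to premise 7 (O(log_out ⊃ archive_ballot)) and O(log_out) yields O(archive_ballot).
So O(archive_ballot) holds — archive_ballot is obligatory. None of the other listed options is made obligatory by any chain of premises.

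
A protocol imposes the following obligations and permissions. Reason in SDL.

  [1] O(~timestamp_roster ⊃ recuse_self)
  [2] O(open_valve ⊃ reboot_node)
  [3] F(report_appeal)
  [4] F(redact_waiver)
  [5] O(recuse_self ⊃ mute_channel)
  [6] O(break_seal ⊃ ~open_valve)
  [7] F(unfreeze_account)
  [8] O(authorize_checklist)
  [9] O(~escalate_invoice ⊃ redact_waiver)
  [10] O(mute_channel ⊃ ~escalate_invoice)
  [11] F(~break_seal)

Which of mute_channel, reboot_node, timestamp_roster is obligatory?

timestamp_roster

F(redact_waiver) at premise 4 means O(~redact_waiver).
Premise 9, O(~escalate_invoice ⊃ redact_waiver), contraposes to O(~redact_waiver ⊃ escalate_invoice); with O(~redact_waiver) we get O(escalate_invoice).
Premise 10, O(mute_channel ⊃ ~escalate_invoice), contraposes to O(escalate_invoice ⊃ ~mute_channel); with O(escalate_invoice) we get O(~mute_channel).
The contrapositive of premise 5 (O(recuse_self ⊃ mute_channel)) is O(~mute_channel ⊃ ~recuse_self), and O(~mute_channel) is already established, so O(~recuse_self).
Premise 1 is O(~timestamp_roster ⊃ recuse_self); contrapositively O(~recuse_self ⊃ timestamp_roster). Since O(~recuse_self) holds, K gives O(timestamp_roster).
So O(timestamp_roster) holds — timestamp_roster is obligatory. None of the other listed options is made obligatory by any chain of premises.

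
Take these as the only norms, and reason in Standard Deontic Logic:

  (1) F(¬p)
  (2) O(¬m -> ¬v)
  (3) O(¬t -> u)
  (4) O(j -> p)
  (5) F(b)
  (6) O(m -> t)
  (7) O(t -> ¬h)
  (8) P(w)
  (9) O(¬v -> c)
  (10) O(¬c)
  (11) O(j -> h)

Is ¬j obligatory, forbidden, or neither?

Premise 10 states O(¬c) outright.
The contrapositive of premise 9 (O(¬v -> c)) is O(¬c -> v), and O(¬c) is already established, so O(v).
Premise 2, O(¬m -> ¬v), contraposes to O(v -> m); with O(v) we get O(m).
With premise 6, O(m -> t), the K-axiom yields O(t).
From O(t) and premise 7, O(t -> ¬h), we obtain O(¬h).
Premise 11, O(j -> h), contraposes to O(¬h -> ¬j); with O(¬h) we get O(¬j).
Premises 1, 3, 4, 5, 8 do not contribute to this derivation.
Hence ¬j is obligatory.

Obligatory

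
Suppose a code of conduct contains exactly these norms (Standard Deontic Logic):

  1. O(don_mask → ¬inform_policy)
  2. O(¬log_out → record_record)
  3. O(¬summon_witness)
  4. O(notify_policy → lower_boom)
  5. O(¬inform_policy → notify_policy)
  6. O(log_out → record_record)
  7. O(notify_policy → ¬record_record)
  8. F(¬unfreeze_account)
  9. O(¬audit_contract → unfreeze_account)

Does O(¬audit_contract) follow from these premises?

No

Premise 9 is O(¬audit_contract → unfreeze_account); even if O(unfreeze_account) held, inferring O(¬audit_contract) would be affirming the consequent — invalid.
No other premise forces O(¬audit_contract). An ideal world satisfying every premise can still have ¬audit_contract false, so O(¬audit_contract) is not derivable.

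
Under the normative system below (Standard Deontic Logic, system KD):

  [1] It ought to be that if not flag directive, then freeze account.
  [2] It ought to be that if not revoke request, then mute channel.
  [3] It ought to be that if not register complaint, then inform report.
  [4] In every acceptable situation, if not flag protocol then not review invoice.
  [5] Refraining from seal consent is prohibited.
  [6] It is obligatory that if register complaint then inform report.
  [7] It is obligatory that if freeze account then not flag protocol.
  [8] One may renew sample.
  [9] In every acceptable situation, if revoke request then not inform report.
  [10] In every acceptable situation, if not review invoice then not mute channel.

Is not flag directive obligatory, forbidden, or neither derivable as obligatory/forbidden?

By case analysis on register_complaint: premise 6 gives O(register_complaint → inform_report) and premise 3 gives O(¬register_complaint → inform_report), so O(inform_report) either way.
The contrapositive of premise 9 (O(revoke_request → ¬inform_report)) is O(inform_report → ¬revoke_request), and O(inform_report) is already established, so O(¬revoke_request).
From O(¬revoke_request) and premise 2, O(¬revoke_request → mute_channel), we obtain O(mute_channel).
Premise 10, O(¬review_invoice → ¬mute_channel), contraposes to O(mute_channel → review_invoice); with O(mute_channel) we get O(review_invoice).
The contrapositive of premise 4 (O(¬flag_protocol → ¬review_invoice)) is O(review_invoice → flag_protocol), and O(review_invoice) is already established, so O(flag_protocol).
The contrapositive of premise 7 (O(freeze_account → ¬flag_protocol)) is O(flag_protocol → ¬freeze_account), and O(flag_protocol) is already established, so O(¬freeze_account).
Premise 1, O(¬flag_directive → freeze_account), contraposes to O(¬freeze_account → flag_directive); with O(¬freeze_account) we get O(flag_directive).
Premises 5, 8 do not contribute to this derivation.
Thus O(flag_directive), which is F(¬flag_directive): ¬flag_directive is forbidden.

Forbidden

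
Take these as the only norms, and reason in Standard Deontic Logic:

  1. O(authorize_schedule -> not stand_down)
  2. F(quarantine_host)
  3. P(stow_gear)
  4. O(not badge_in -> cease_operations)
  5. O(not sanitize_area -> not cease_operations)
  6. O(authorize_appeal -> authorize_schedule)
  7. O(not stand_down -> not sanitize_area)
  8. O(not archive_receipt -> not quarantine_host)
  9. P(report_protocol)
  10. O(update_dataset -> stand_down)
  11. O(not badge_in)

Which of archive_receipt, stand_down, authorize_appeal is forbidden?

authorize_appeal

From premise 11 we have O(not badge_in).
With premise 4, O(not badge_in -> cease_operations), the K-axiom yields O(cease_operations).
Premise 5, O(not sanitize_area -> not cease_operations), contraposes to O(cease_operations -> sanitize_area); with O(cease_operations) we get O(sanitize_area).
The contrapositive of premise 7 (O(not stand_down -> not sanitize_area)) is O(sanitize_area -> stand_down), and O(sanitize_area) is already established, so O(stand_down).
Premise 1 is O(authorize_schedule -> not stand_down); contrapositively O(stand_down -> not authorize_schedule). Since O(stand_down) holds, K gives O(not authorize_schedule).
The contrapositive of premise 6 (O(authorize_appeal -> authorize_schedule)) is O(not authorize_schedule -> not authorize_appeal), and O(not authorize_schedule) is already established, so O(not authorize_appeal).
So O(not authorize_appeal) holds, i.e. authorize_appeal is forbidden. None of the other listed options is forbidden under the premises.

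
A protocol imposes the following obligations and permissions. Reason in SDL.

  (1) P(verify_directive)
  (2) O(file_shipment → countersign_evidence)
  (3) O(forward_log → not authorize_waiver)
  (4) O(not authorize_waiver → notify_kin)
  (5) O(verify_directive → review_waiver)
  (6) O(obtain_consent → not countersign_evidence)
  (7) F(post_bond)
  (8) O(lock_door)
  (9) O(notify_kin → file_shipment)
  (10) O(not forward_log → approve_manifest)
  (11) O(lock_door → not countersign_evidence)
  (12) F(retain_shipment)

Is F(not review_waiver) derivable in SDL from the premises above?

Premise 5 is O(verify_directive → review_waiver), but O(verify_directive) is not derivable from the premises (the permission P(verify_directive) asserts only not O(not verify_directive), not O(verify_directive)), so it does not yield O(review_waiver).
No other premise forces O(review_waiver). An ideal world satisfying every premise can still have not review_waiver true, so F(not review_waiver) is not derivable.

No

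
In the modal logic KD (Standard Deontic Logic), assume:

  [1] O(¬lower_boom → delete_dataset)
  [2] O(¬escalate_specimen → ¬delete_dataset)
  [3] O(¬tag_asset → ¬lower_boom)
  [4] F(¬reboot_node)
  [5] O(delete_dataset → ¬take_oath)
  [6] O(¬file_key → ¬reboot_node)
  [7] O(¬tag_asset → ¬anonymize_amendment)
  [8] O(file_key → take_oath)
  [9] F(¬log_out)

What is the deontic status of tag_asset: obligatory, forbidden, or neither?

Premise 4, F(¬reboot_node), is equivalent to O(reboot_node).
Premise 6, O(¬file_key → ¬reboot_node), contraposes to O(reboot_node → file_key); with O(reboot_node) we get O(file_key).
From O(file_key) and premise 8, O(file_key → take_oath), we obtain O(take_oath).
Premise 5 is O(delete_dataset → ¬take_oath); contrapositively O(take_oath → ¬delete_dataset). Since O(take_oath) holds, K gives O(¬delete_dataset).
Premise 1 is O(¬lower_boom → delete_dataset); contrapositively O(¬delete_dataset → lower_boom). Since O(¬delete_dataset) holds, K gives O(lower_boom).
The contrapositive of premise 3 (O(¬tag_asset → ¬lower_boom)) is O(lower_boom → tag_asset), and O(lower_boom) is already established, so O(tag_asset).
Premises 2, 7, 9 do not contribute to this derivation.
Hence tag_asset is obligatory.

Obligatory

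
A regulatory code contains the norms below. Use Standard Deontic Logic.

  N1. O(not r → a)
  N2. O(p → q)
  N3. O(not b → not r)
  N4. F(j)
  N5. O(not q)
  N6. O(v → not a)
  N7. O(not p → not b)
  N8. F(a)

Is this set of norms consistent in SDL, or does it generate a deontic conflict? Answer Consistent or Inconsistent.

Inconsistent

F(a) at premise 8 means O(not a).
The contrapositive of premise 1 (O(not r → a)) is O(not a → r), and O(not a) is already established, so O(r).
The contrapositive of premise 3 (O(not b → not r)) is O(r → b), and O(r) is already established, so O(b).
Premise 7, O(not p → not b), contraposes to O(b → p); with O(b) we get O(p).
From O(p) and premise 2, O(p → q), we obtain O(q).
But premise 5 directly asserts O(not q).
We now have both O(q) and O(not q) — q is simultaneously obligatory and forbidden, violating the D-axiom.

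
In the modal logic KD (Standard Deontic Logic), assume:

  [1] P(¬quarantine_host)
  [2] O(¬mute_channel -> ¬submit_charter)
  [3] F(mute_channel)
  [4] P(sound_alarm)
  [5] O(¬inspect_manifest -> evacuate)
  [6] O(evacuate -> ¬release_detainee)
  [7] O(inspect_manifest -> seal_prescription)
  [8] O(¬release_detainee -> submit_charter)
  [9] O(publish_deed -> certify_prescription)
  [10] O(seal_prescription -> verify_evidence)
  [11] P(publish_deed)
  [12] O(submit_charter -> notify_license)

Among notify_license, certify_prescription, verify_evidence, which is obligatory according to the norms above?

F(mute_channel) at premise 3 means O(¬mute_channel).
Applying K to premise 2 (O(¬mute_channel -> ¬submit_charter)) and O(¬mute_channel) yields O(¬submit_charter).
Premise 8, O(¬release_detainee -> submit_charter), contraposes to O(¬submit_charter -> release_detainee); with O(¬submit_charter) we get O(release_detainee).
Premise 6 is O(evacuate -> ¬release_detainee); contrapositively O(release_detainee -> ¬evacuate). Since O(release_detainee) holds, K gives O(¬evacuate).
Premise 5, O(¬inspect_manifest -> evacuate), contraposes to O(¬evacuate -> inspect_manifest); with O(¬evacuate) we get O(inspect_manifest).
Applying K to premise 7 (O(inspect_manifest -> seal_prescription)) and O(inspect_manifest) yields O(seal_prescription).
From O(seal_prescription) and premise 10, O(seal_prescription -> verify_evidence), we obtain O(verify_evidence).
So O(verify_evidence) holds — verify_evidence is obligatory. None of the other listed options is made obligatory by any chain of premises.

verify_evidence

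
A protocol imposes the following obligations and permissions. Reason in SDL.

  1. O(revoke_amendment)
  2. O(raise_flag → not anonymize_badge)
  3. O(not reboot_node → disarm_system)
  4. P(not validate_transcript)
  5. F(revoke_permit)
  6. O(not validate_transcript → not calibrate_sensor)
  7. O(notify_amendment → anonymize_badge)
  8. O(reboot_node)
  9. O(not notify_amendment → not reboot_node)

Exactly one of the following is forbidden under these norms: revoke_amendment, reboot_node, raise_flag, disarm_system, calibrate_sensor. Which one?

From premise 8 we have O(reboot_node).
The contrapositive of premise 9 (O(not notify_amendment → not reboot_node)) is O(reboot_node → notify_amendment), and O(reboot_node) is already established, so O(notify_amendment).
Applying K to premise 7 (O(notify_amendment → anonymize_badge)) and O(notify_amendment) yields O(anonymize_badge).
The contrapositive of premise 2 (O(raise_flag → not anonymize_badge)) is O(anonymize_badge → not raise_flag), and O(anonymize_badge) is already established, so O(not raise_flag).
So O(not raise_flag) holds, i.e. raise_flag is forbidden. None of the other listed options is forbidden under the premises.

raise_flag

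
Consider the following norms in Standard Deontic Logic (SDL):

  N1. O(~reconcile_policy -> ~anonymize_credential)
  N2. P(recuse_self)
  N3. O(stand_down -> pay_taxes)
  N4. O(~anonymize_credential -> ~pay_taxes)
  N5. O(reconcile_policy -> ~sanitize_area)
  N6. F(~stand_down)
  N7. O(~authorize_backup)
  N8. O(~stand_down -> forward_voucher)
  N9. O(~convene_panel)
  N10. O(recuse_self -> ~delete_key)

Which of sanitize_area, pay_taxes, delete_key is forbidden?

Premise 6 is F(~stand_down), i.e. O(stand_down).
Premise 3 is O(stand_down -> pay_taxes); since O(stand_down), deontic closure gives O(pay_taxes).
The contrapositive of premise 4 (O(~anonymize_credential -> ~pay_taxes)) is O(pay_taxes -> anonymize_credential), and O(pay_taxes) is already established, so O(anonymize_credential).
Premise 1, O(~reconcile_policy -> ~anonymize_credential), contraposes to O(anonymize_credential -> reconcile_policy); with O(anonymize_credential) we get O(reconcile_policy).
Premise 5 is O(reconcile_policy -> ~sanitize_area); since O(reconcile_policy), deontic closure gives O(~sanitize_area).
So O(~sanitize_area) holds, i.e. sanitize_area is forbidden. None of the other listed options is forbidden under the premises.

sanitize_area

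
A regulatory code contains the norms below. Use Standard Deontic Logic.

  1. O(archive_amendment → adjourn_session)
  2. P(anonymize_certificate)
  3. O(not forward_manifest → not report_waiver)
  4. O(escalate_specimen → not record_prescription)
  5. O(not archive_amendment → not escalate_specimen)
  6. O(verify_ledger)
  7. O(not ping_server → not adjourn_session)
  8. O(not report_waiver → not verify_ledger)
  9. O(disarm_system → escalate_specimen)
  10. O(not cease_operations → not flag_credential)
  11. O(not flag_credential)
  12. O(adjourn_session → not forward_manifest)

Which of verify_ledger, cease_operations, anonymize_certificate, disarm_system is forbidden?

disarm_system

Premise 6 states O(verify_ledger) outright.
Premise 8, O(not report_waiver → not verify_ledger), contraposes to O(verify_ledger → report_waiver); with O(verify_ledger) we get O(report_waiver).
Premise 3 is O(not forward_manifest → not report_waiver); contrapositively O(report_waiver → forward_manifest). Since O(report_waiver) holds, K gives O(forward_manifest).
Premise 12 is O(adjourn_session → not forward_manifest); contrapositively O(forward_manifest → not adjourn_session). Since O(forward_manifest) holds, K gives O(not adjourn_session).
The contrapositive of premise 1 (O(archive_amendment → adjourn_session)) is O(not adjourn_session → not archive_amendment), and O(not adjourn_session) is already established, so O(not archive_amendment).
From O(not archive_amendment) and premise 5, O(not archive_amendment → not escalate_specimen), we obtain O(not escalate_specimen).
The contrapositive of premise 9 (O(disarm_system → escalate_specimen)) is O(not escalate_specimen → not disarm_system), and O(not escalate_specimen) is already established, so O(not disarm_system).
So O(not disarm_system) holds, i.e. disarm_system is forbidden. None of the other listed options is forbidden under the premises.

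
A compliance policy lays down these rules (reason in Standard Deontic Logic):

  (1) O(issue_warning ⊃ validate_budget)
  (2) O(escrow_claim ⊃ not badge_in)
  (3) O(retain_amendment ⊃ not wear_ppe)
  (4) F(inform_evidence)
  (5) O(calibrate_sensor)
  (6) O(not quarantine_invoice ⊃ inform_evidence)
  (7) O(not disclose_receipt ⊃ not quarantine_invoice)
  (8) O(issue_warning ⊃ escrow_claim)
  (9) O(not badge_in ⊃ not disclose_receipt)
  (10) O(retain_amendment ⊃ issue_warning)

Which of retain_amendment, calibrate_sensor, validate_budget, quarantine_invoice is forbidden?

retain_amendment

F(inform_evidence) at premise 4 means O(not inform_evidence).
Premise 6 is O(not quarantine_invoice ⊃ inform_evidence); contrapositively O(not inform_evidence ⊃ quarantine_invoice). Since O(not inform_evidence) holds, K gives O(quarantine_invoice).
The contrapositive of premise 7 (O(not disclose_receipt ⊃ not quarantine_invoice)) is O(quarantine_invoice ⊃ disclose_receipt), and O(quarantine_invoice) is already established, so O(disclose_receipt).
The contrapositive of premise 9 (O(not badge_in ⊃ not disclose_receipt)) is O(disclose_receipt ⊃ badge_in), and O(disclose_receipt) is already established, so O(badge_in).
Premise 2 is O(escrow_claim ⊃ not badge_in); contrapositively O(badge_in ⊃ not escrow_claim). Since O(badge_in) holds, K gives O(not escrow_claim).
Premise 8, O(issue_warning ⊃ escrow_claim), contraposes to O(not escrow_claim ⊃ not issue_warning); with O(not escrow_claim) we get O(not issue_warning).
The contrapositive of premise 10 (O(retain_amendment ⊃ issue_warning)) is O(not issue_warning ⊃ not retain_amendment), and O(not issue_warning) is already established, so O(not retain_amendment).
So O(not retain_amendment) holds, i.e. retain_amendment is forbidden. None of the other listed options is forbidden under the premises.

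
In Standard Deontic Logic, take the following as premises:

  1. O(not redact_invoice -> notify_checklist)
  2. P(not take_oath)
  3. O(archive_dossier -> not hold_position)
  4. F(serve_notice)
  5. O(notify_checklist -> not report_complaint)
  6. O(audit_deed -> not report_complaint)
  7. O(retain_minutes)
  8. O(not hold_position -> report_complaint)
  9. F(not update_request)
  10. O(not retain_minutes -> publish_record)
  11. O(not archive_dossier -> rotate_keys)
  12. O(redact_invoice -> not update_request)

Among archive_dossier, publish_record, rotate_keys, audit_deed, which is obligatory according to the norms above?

rotate_keys

F(not update_request) at premise 9 means O(update_request).
Premise 12 is O(redact_invoice -> not update_request); contrapositively O(update_request -> not redact_invoice). Since O(update_request) holds, K gives O(not redact_invoice).
Applying K to premise 1 (O(not redact_invoice -> notify_checklist)) and O(not redact_invoice) yields O(notify_checklist).
With premise 5, O(notify_checklist -> not report_complaint), the K-axiom yields O(not report_complaint).
Premise 8, O(not hold_position -> report_complaint), contraposes to O(not report_complaint -> hold_position); with O(not report_complaint) we get O(hold_position).
The contrapositive of premise 3 (O(archive_dossier -> not hold_position)) is O(hold_position -> not archive_dossier), and O(hold_position) is already established, so O(not archive_dossier).
Applying K to premise 11 (O(not archive_dossier -> rotate_keys)) and O(not archive_dossier) yields O(rotate_keys).
So O(rotate_keys) holds — rotate_keys is obligatory. None of the other listed options is made obligatory by any chain of premises.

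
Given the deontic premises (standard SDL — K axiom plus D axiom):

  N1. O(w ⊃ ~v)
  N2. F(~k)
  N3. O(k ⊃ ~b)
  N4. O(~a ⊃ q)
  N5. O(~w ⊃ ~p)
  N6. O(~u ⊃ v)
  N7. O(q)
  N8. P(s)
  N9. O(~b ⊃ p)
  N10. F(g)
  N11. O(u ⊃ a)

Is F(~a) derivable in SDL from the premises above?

Yes

Premise 2 is F(~k), i.e. O(k).
Applying K to premise 3 (O(k ⊃ ~b)) and O(k) yields O(~b).
Premise 9 is O(~b ⊃ p); since O(~b), deontic closure gives O(p).
Premise 5, O(~w ⊃ ~p), contraposes to O(p ⊃ w); with O(p) we get O(w).
With premise 1, O(w ⊃ ~v), the K-axiom yields O(~v).
Premise 6, O(~u ⊃ v), contraposes to O(~v ⊃ u); with O(~v) we get O(u).
Applying K to premise 11 (O(u ⊃ a)) and O(u) yields O(a).
Premises 4, 7, 8, 10 do not contribute to this derivation.
So O(a) holds, i.e. F(~a). The claim follows.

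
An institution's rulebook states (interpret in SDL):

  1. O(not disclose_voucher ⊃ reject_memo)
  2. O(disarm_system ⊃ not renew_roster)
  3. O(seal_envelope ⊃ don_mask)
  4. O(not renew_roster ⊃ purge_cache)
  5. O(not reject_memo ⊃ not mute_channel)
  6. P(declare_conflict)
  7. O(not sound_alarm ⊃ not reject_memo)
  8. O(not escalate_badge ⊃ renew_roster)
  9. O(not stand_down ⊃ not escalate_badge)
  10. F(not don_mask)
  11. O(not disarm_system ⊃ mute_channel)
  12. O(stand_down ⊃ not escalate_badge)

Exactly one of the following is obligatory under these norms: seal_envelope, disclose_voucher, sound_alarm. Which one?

By case analysis on not stand_down: premise 9 gives O(not stand_down ⊃ not escalate_badge) and premise 12 gives O(stand_down ⊃ not escalate_badge), so O(not escalate_badge) either way.
Premise 8 is O(not escalate_badge ⊃ renew_roster); since O(not escalate_badge), deontic closure gives O(renew_roster).
The contrapositive of premise 2 (O(disarm_system ⊃ not renew_roster)) is O(renew_roster ⊃ not disarm_system), and O(renew_roster) is already established, so O(not disarm_system).
From O(not disarm_system) and premise 11, O(not disarm_system ⊃ mute_channel), we obtain O(mute_channel).
The contrapositive of premise 5 (O(not reject_memo ⊃ not mute_channel)) is O(mute_channel ⊃ reject_memo), and O(mute_channel) is already established, so O(reject_memo).
Premise 7 is O(not sound_alarm ⊃ not reject_memo); contrapositively O(reject_memo ⊃ sound_alarm). Since O(reject_memo) holds, K gives O(sound_alarm).
So O(sound_alarm) holds — sound_alarm is obligatory. None of the other listed options is made obligatory by any chain of premises.

sound_alarm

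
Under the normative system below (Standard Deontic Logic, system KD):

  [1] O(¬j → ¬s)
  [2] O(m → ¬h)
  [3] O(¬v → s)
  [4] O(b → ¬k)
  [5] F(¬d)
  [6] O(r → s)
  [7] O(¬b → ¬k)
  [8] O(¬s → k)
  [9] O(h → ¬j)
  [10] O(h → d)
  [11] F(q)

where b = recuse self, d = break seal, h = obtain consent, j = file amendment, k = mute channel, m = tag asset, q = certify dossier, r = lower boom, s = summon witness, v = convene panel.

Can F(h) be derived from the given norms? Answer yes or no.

Yes

Premises 7 and 4 are O(¬b → ¬k) and O(b → ¬k); every ideal world satisfies ¬b or b, so in either case ¬k holds — hence O(¬k).
The contrapositive of premise 8 (O(¬s → k)) is O(¬k → s), and O(¬k) is already established, so O(s).
The contrapositive of premise 1 (O(¬j → ¬s)) is O(s → j), and O(s) is already established, so O(j).
Premise 9 is O(h → ¬j); contrapositively O(j → ¬h). Since O(j) holds, K gives O(¬h).
Premises 2, 3, 5, 6, 10, 11 do not contribute to this derivation.
So O(¬h) holds, i.e. F(h). The claim follows.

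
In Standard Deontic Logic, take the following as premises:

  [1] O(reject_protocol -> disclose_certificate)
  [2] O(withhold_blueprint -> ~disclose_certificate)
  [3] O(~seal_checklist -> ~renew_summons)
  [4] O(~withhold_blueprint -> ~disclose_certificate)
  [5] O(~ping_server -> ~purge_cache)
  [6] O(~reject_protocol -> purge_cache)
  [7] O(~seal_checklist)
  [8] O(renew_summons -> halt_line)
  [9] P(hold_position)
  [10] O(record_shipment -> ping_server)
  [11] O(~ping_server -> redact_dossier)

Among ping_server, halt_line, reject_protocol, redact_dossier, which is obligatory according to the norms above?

By case analysis on withhold_blueprint: premise 2 gives O(withhold_blueprint -> ~disclose_certificate) and premise 4 gives O(~withhold_blueprint -> ~disclose_certificate), so O(~disclose_certificate) either way.
Premise 1 is O(reject_protocol -> disclose_certificate); contrapositively O(~disclose_certificate -> ~reject_protocol). Since O(~disclose_certificate) holds, K gives O(~reject_protocol).
With premise 6, O(~reject_protocol -> purge_cache), the K-axiom yields O(purge_cache).
The contrapositive of premise 5 (O(~ping_server -> ~purge_cache)) is O(purge_cache -> ping_server), and O(purge_cache) is already established, so O(ping_server).
So O(ping_server) holds — ping_server is obligatory. None of the other listed options is made obligatory by any chain of premises.

ping_server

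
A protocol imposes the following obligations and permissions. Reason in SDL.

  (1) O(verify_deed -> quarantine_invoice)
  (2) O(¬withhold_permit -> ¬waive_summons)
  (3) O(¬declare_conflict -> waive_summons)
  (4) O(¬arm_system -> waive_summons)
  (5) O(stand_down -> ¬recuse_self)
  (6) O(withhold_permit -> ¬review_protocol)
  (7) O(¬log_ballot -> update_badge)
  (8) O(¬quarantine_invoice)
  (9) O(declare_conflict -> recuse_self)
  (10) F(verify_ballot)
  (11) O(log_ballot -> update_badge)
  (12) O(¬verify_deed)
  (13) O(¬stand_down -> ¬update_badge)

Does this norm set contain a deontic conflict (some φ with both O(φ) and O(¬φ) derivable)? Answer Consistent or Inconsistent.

Consistent

Premise 1 is O(verify_deed -> quarantine_invoice), but O(verify_deed) is not derivable from the premises, so it does not yield O(quarantine_invoice).
So O(quarantine_invoice) is not derivable, and the apparent clash with O(¬quarantine_invoice) does not arise.
A world satisfying every obligation exists (e.g. arm_system=false, declare_conflict=false, log_ballot=false, quarantine_invoice=false, recuse_self=false, review_protocol=false, stand_down=true, update_badge=true, verify_ballot=false, verify_deed=false, waive_summons=true, withhold_permit=true); no atom is both obligatory and forbidden, so the set is consistent.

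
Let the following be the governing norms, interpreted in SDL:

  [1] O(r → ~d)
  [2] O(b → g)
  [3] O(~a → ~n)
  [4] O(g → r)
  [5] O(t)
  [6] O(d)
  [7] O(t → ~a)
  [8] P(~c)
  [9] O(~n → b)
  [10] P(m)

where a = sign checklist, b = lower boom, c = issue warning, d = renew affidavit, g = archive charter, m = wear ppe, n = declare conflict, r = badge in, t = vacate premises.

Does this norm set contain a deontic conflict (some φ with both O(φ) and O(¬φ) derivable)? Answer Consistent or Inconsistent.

Premise 6 gives O(d).
Premise 1 is O(r → ~d); contrapositively O(d → ~r). Since O(d) holds, K gives O(~r).
Premise 4 is O(g → r); contrapositively O(~r → ~g). Since O(~r) holds, K gives O(~g).
Premise 2 is O(b → g); contrapositively O(~g → ~b). Since O(~g) holds, K gives O(~b).
The contrapositive of premise 9 (O(~n → b)) is O(~b → n), and O(~b) is already established, so O(n).
Premise 3, O(~a → ~n), contraposes to O(n → a); with O(n) we get O(a).
Premise 7 is O(t → ~a); contrapositively O(a → ~t). Since O(a) holds, K gives O(~t).
Yet premise 5 states O(t).
We now have both O(~t) and O(t) — t is simultaneously obligatory and forbidden, violating the D-axiom.

Inconsistent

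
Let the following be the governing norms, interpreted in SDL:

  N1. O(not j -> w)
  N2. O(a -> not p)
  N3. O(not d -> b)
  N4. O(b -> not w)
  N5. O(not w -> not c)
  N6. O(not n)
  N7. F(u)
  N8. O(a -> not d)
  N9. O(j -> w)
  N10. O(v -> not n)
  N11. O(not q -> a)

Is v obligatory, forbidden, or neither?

Neither

Premise 10 is O(v -> not n); even if O(not n) held, inferring O(v) would be affirming the consequent — invalid.
No premise or chain of K-axiom applications forces O(v), and none forces O(not v). So v is neither obligatory nor forbidden under these norms.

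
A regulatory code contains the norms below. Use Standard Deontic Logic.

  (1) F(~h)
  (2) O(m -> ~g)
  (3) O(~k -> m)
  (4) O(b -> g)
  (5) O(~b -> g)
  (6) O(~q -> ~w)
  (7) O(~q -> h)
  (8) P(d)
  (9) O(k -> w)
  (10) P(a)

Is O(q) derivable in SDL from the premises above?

Premises 4 and 5 are O(b -> g) and O(~b -> g); every ideal world satisfies b or ~b, so in either case g holds — hence O(g).
Premise 2 is O(m -> ~g); contrapositively O(g -> ~m). Since O(g) holds, K gives O(~m).
Premise 3 is O(~k -> m); contrapositively O(~m -> k). Since O(~m) holds, K gives O(k).
Premise 9 is O(k -> w); since O(k), deontic closure gives O(w).
Premise 6 is O(~q -> ~w); contrapositively O(w -> q). Since O(w) holds, K gives O(q).
Premises 1, 7, 8, 10 do not contribute to this derivation.
So O(q) follows.

Yes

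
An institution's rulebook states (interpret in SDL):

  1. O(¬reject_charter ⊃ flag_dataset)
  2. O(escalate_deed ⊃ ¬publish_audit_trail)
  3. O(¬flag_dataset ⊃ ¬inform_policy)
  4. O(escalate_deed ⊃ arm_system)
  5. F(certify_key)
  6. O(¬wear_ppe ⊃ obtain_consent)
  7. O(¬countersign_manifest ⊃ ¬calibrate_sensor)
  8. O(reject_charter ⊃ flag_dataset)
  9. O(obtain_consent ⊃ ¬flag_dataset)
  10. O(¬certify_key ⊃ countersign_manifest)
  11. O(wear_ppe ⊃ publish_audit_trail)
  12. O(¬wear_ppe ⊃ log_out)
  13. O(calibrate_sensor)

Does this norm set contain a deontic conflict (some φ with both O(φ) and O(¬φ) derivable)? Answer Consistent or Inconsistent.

Premise 7 is O(¬countersign_manifest ⊃ ¬calibrate_sensor), but O(¬countersign_manifest) is not derivable from the premises, so it does not yield O(¬calibrate_sensor).
So O(¬calibrate_sensor) is not derivable, and the apparent clash with O(calibrate_sensor) does not arise.
A world satisfying every obligation exists (e.g. arm_system=false, calibrate_sensor=true, certify_key=false, countersign_manifest=true, escalate_deed=false, flag_dataset=true, inform_policy=false, log_out=false, obtain_consent=false, publish_audit_trail=true, reject_charter=false, wear_ppe=true); no atom is both obligatory and forbidden, so the set is consistent.

Consistent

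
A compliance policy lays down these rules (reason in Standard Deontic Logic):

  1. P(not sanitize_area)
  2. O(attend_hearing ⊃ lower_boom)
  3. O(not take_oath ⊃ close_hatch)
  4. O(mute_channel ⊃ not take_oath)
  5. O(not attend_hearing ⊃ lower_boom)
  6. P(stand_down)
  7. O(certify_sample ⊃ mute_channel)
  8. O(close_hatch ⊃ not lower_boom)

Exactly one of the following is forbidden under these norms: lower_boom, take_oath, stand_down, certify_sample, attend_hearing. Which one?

certify_sample

Premises 5 and 2 are O(not attend_hearing ⊃ lower_boom) and O(attend_hearing ⊃ lower_boom); every ideal world satisfies not attend_hearing or attend_hearing, so in either case lower_boom holds — hence O(lower_boom).
Premise 8, O(close_hatch ⊃ not lower_boom), contraposes to O(lower_boom ⊃ not close_hatch); with O(lower_boom) we get O(not close_hatch).
Premise 3, O(not take_oath ⊃ close_hatch), contraposes to O(not close_hatch ⊃ take_oath); with O(not close_hatch) we get O(take_oath).
Premise 4, O(mute_channel ⊃ not take_oath), contraposes to O(take_oath ⊃ not mute_channel); with O(take_oath) we get O(not mute_channel).
Premise 7 is O(certify_sample ⊃ mute_channel); contrapositively O(not mute_channel ⊃ not certify_sample). Since O(not mute_channel) holds, K gives O(not certify_sample).
So O(not certify_sample) holds, i.e. certify_sample is forbidden. None of the other listed options is forbidden under the premises.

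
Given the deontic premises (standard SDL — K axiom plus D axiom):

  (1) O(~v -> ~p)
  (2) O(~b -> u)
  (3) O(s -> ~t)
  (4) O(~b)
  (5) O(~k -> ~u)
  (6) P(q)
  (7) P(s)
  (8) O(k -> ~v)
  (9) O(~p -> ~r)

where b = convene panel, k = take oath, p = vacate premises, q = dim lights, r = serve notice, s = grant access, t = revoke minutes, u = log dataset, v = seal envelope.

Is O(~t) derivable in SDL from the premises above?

Premise 3 is O(s -> ~t), but O(s) is not derivable from the premises (the permission P(s) asserts only ~O(~s), not O(s)), so it does not yield O(~t).
No other premise forces O(~t). An ideal world satisfying every premise can still have ~t false, so O(~t) is not derivable.

No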